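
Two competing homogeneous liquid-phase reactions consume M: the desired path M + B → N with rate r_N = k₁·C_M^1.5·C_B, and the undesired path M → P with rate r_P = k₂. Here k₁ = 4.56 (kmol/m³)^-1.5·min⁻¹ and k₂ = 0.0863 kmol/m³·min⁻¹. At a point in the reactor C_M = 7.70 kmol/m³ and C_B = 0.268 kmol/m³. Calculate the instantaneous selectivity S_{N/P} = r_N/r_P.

S_{N/P} = r_N/r_P = (k₁·C_M^1.5·C_B)/(k₂) = (k₁/k₂)·C_M^1.5·C_B.
= (4.56×7.700^1.5×0.2680) / (0.0863) = 26.11/0.08630 = 303.
Since the desired path is higher order in M, keeping C_M high (PFR or concentrated feed) favours N.

303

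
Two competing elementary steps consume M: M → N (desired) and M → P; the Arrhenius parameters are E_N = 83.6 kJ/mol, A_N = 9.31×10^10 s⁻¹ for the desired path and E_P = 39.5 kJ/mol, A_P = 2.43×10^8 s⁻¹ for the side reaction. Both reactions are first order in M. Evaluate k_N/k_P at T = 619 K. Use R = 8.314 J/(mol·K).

Since both paths have the same order in M, the concentration cancels and S_{N/P} = k_N/k_P = (A_N/A_P)·exp[(E_P−E_N)/(RT)].
(E_P−E_N)/(RT) = (39.5−83.6)×10³/(8.314×619) = -44100/5146 = -8.569.
k_N/k_P = (9.31×10^10/2.43×10^8)·exp(-8.569) = 383.1 × 1.899×10^-4 = 0.0727.

0.0727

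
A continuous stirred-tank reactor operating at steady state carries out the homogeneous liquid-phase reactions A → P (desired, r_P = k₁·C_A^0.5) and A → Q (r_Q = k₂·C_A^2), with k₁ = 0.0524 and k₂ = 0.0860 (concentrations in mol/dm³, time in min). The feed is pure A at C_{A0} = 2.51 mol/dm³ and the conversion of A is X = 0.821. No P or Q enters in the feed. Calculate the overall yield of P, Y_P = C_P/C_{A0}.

Exit C_A = C_{A0}(1−X) = 2.51×0.179 = 0.4493 mol/dm³.
In a CSTR the entire volume is at exit conditions, so r_P = 0.0524×0.4493^0.5 = 0.03512 and r_Q = 0.0860×0.4493^2 = 0.01736.
Fraction of consumed A going to P: r_P/(r_P+r_Q) = 0.6692.
C_P = 0.6692·C_{A0}·X = 0.6692×2.51×0.821 = 1.38 mol/dm³; Y_P = C_P/C_{A0} = 0.549.

0.549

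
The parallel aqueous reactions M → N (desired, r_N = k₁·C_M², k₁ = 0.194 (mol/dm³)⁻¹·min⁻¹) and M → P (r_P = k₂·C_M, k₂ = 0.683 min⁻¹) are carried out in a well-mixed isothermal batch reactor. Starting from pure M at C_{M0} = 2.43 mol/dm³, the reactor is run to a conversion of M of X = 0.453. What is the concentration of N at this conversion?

0.381 mol/dm³

C_M = C_{M0}(1−X) = 1.329 mol/dm³.
Along a PFR/batch, dC_P/dC_M = −r_P/(r_N+r_P) = −k₂/(k₂+k₁·C_M).
Integrating from C_{M0} to C_M: C_P = (0.683/0.194)·ln[(0.683+0.194·2.43)/(0.683+0.194·1.33)] = 3.521·ln(1.154/0.9409) = 0.7201 mol/dm³.
Then C_N = (C_{M0}−C_M) − C_P = 1.101 − 0.7201 = 0.3806 mol/dm³.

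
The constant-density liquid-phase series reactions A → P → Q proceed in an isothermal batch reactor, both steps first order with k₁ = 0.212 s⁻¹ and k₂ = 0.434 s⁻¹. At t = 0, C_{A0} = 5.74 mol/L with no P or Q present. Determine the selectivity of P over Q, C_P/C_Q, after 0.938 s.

4.43

Solving the coupled first-order balances gives C_P(t) = [k₁/(k₂−k₁)]·C_{A0}·(e^(−k₁t) − e^(−k₂t)).
e^(−k₁t) = e^(−0.212×0.938) = e^(−0.1989) = 0.8197; e^(−k₂t) = e^(−0.4071) = 0.6656.
C_P = 0.212×5.74/(0.434−0.212) × (0.8197−0.6656) = 5.481×0.1541 = 0.8446 mol/L.
C_A = C_{A0}e^(−k₁t) = 4.705 mol/L, so C_Q = C_{A0}−C_A−C_P = 0.1905 mol/L; C_P/C_Q = 4.43.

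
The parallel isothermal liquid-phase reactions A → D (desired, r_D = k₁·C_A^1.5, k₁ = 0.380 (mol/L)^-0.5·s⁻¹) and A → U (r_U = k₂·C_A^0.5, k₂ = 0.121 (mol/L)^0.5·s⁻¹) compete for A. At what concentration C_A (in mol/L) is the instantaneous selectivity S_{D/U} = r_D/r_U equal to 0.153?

S_{D/U} = (k₁/k₂)·C_A ⇒ C_A = S·k₂/k₁.
= 0.153×0.121/0.380 = 0.0487 mol/L.

0.0487 mol/L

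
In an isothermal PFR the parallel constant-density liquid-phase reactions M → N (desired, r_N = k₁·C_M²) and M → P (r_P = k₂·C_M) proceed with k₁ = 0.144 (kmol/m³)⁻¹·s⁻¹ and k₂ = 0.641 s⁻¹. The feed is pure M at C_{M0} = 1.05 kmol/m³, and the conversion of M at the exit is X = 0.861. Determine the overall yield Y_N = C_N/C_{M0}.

C_M = C_{M0}(1−X) = 0.1460 kmol/m³.
Along a PFR/batch, dC_P/dC_M = −r_P/(r_N+r_P) = −k₂/(k₂+k₁·C_M).
Integrating from C_{M0} to C_M: C_P = (0.641/0.144)·ln[(0.641+0.144·1.05)/(0.641+0.144·0.146)] = 4.451·ln(0.7922/0.6620) = 0.7991 kmol/m³.
Then C_N = (C_{M0}−C_M) − C_P = 0.9041 − 0.7991 = 0.1049 kmol/m³.
Y_N = C_N/C_{M0} = 0.1049/1.05 = 0.0999.

0.0999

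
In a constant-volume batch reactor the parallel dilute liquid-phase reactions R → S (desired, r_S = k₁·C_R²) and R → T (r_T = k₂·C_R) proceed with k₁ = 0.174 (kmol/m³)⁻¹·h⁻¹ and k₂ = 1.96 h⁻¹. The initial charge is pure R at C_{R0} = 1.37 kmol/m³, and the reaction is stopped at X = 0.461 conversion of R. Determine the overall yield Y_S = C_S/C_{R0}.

C_R = C_{R0}(1−X) = 0.7384 kmol/m³.
Along a PFR/batch, dC_T/dC_R = −r_T/(r_S+r_T) = −k₂/(k₂+k₁·C_R).
Integrating from C_{R0} to C_R: C_T = (1.96/0.174)·ln[(1.96+0.174·1.37)/(1.96+0.174·0.738)] = 11.26·ln(2.198/2.088) = 0.5776 kmol/m³.
Then C_S = (C_{R0}−C_R) − C_T = 0.6316 − 0.5776 = 0.05392 kmol/m³.
Y_S = C_S/C_{R0} = 0.05392/1.37 = 0.0394.

0.0394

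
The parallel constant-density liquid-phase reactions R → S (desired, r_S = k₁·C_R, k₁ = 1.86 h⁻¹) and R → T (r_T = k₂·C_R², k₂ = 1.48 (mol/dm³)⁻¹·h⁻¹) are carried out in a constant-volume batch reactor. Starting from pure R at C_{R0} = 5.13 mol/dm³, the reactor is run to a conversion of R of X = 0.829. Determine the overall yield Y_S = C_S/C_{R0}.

C_R = C_{R0}(1−X) = 0.8772 mol/dm³.
Along a PFR/batch, dC_S/dC_R = −r_S/(r_S+r_T) = −k₁/(k₁+k₂·C_R).
Integrating from C_{R0} to C_R: C_S = (1.86/1.48)·ln[(1.86+1.48·5.13)/(1.86+1.48·0.877)] = 1.257·ln(9.452/3.158) = 1.378 mol/dm³.
Y_S = C_S/C_{R0} = 1.378/5.13 = 0.269.

0.269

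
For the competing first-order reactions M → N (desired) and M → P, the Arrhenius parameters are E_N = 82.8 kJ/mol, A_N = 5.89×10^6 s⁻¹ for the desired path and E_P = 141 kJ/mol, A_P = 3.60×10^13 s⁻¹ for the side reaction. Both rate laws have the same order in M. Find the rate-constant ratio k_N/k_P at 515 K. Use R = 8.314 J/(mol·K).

k_N/k_P = (A_N/A_P)·exp[−(E_N−E_P)/(RT)] = (A_N/A_P)·exp[(E_P−E_N)/(RT)].
(E_P−E_N)/(RT) = (141−82.8)×10³/(8.314×515) = 58200/4282 = 13.59.
k_N/k_P = (5.89×10^6/3.60×10^13)·exp(13.59) = 1.636×10^-7 × 8.003×10^5 = 0.131.
Since E_N < E_P, lowering the temperature improves selectivity toward N.

0.131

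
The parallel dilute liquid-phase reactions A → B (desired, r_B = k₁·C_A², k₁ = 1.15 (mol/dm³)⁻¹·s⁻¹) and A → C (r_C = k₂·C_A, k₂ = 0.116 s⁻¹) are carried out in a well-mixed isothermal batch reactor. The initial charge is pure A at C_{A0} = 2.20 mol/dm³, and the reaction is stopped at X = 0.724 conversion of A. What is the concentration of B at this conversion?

1.47 mol/dm³

C_A = C_{A0}(1−X) = 0.6072 mol/dm³.
Along a PFR/batch, dC_C/dC_A = −r_C/(r_B+r_C) = −k₂/(k₂+k₁·C_A).
Integrating from C_{A0} to C_A: C_C = (0.116/1.15)·ln[(0.116+1.15·2.20)/(0.116+1.15·0.607)] = 0.1009·ln(2.646/0.8143) = 0.1189 mol/dm³.
Then C_B = (C_{A0}−C_A) − C_C = 1.593 − 0.1189 = 1.474 mol/dm³.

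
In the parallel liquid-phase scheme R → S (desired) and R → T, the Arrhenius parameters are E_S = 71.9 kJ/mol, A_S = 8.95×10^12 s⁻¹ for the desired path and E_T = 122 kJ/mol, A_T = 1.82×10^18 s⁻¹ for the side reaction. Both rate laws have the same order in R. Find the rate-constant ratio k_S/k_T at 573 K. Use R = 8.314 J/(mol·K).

Since both paths have the same order in R, the concentration cancels and S_{S/T} = k_S/k_T = (A_S/A_T)·exp[(E_T−E_S)/(RT)].
(E_T−E_S)/(RT) = (122−71.9)×10³/(8.314×573) = 50100/4764 = 10.52.
k_S/k_T = (8.95×10^12/1.82×10^18)·exp(10.52) = 4.918×10^-6 × 36921 = 0.182.
Since E_S < E_T, lowering the temperature improves selectivity toward S.

0.182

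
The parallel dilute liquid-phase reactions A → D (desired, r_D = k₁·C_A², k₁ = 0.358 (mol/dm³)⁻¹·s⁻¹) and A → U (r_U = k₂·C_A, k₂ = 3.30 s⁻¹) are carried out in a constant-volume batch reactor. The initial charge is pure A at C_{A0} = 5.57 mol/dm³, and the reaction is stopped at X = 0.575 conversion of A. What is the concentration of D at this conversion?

C_A = C_{A0}(1−X) = 2.367 mol/dm³.
Along a PFR/batch, dC_U/dC_A = −r_U/(r_D+r_U) = −k₂/(k₂+k₁·C_A).
Integrating from C_{A0} to C_A: C_U = (3.30/0.358)·ln[(3.30+0.358·5.57)/(3.30+0.358·2.37)] = 9.218·ln(5.294/4.147) = 2.250 mol/dm³.
Then C_D = (C_{A0}−C_A) − C_U = 3.203 − 2.250 = 0.9528 mol/dm³.

0.953 mol/dm³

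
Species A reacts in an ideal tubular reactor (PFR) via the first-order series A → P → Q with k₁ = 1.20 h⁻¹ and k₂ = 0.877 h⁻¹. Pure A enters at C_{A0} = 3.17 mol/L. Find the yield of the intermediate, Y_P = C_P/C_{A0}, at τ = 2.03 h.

0.301

For first-order series with pure A initially, C_P(τ) = k₁C_{A0}/(k₂−k₁)·(e^(−k₁τ) − e^(−k₂τ)).
e^(−k₁τ) = e^(−1.20×2.03) = e^(−2.436) = 0.08751; e^(−k₂τ) = e^(−1.780) = 0.1686.
C_P = 1.20×3.17/(0.877−1.20) × (0.08751−0.1686) = (-11.78)×(-0.08108) = 0.9548 mol/L.
Y_P = C_P/C_{A0} = 0.9548/3.17 = 0.301.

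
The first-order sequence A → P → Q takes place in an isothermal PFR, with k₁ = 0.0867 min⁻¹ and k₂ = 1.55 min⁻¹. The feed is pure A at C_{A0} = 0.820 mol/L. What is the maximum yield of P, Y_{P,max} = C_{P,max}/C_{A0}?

For a first-order series the maximum intermediate yield is C_{P,max}/C_{A0} = (k₁/k₂)^[k₂/(k₂−k₁)].
= (0.0867/1.55)^(1.55/(1.55−0.0867)) = (0.05594)^(1.059) = 0.04715.

0.0472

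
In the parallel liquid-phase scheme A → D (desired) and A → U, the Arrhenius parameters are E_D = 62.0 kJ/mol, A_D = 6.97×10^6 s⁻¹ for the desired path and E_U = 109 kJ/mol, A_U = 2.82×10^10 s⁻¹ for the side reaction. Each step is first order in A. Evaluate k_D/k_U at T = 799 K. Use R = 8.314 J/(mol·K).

With equal orders, S_{D/U} = k_D/k_U = (A_D/A_U)·exp[(E_U−E_D)/(RT)].
(E_U−E_D)/(RT) = (109−62.0)×10³/(8.314×799) = 47000/6643 = 7.075.
k_D/k_U = (6.97×10^6/2.82×10^10)·exp(7.075) = 2.472×10^-4 × 1182 = 0.292.
Since E_D < E_U, lowering the temperature improves selectivity toward D.

0.292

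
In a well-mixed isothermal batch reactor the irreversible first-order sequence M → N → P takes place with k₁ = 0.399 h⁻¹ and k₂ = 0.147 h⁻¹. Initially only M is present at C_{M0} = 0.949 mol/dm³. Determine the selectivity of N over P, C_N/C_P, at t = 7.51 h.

The intermediate concentration in a first-order A→B→C sequence is C_N = k₁C_{M0}(e^(−k₁t) − e^(−k₂t))/(k₂−k₁).
e^(−k₁t) = e^(−0.399×7.51) = e^(−2.996) = 0.04996; e^(−k₂t) = e^(−1.104) = 0.3316.
C_N = 0.399×0.949/(0.147−0.399) × (0.04996−0.3316) = (-1.503)×(-0.2816) = 0.4231 mol/dm³.
C_M = C_{M0}e^(−k₁t) = 0.04741 mol/dm³, so C_P = C_{M0}−C_M−C_N = 0.4785 mol/dm³; C_N/C_P = 0.884.

0.884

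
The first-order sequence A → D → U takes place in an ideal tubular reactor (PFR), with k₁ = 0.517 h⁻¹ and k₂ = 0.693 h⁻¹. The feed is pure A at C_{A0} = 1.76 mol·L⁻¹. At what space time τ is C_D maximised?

Setting dC_D/dτ = 0 gives τ_opt = ln(k₂/k₁)/(k₂−k₁).
= ln(0.693/0.517)/(0.693−0.517) = ln(1.340)/0.1760 = 0.2930/0.1760 = 1.66 h.

1.66 h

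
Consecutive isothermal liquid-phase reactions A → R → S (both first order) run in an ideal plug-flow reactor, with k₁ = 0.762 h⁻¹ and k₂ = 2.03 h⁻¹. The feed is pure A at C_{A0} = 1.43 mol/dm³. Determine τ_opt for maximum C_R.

0.773 h

Setting dC_R/dτ = 0 gives τ_opt = ln(k₂/k₁)/(k₂−k₁).
= ln(2.03/0.762)/(2.03−0.762) = ln(2.664)/1.268 = 0.9798/1.268 = 0.773 h.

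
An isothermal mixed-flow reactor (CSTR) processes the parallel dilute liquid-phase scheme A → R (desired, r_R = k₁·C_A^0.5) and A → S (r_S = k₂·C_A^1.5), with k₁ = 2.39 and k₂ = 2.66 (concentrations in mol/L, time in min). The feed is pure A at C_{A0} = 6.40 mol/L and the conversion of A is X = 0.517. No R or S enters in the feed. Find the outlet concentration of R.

0.745 mol/L

Exit C_A = C_{A0}(1−X) = 6.40×0.483 = 3.091 mol/L.
A CSTR operates uniformly at the exit composition, giving r_R = 4.202 and r_S = 14.46 (each k·C_A^n at C_A = 3.091).
Fraction of consumed A going to R: r_R/(r_R+r_S) = 0.2252.
C_R = 0.2252·C_{A0}·X = 0.2252×6.40×0.517 = 0.745 mol/L.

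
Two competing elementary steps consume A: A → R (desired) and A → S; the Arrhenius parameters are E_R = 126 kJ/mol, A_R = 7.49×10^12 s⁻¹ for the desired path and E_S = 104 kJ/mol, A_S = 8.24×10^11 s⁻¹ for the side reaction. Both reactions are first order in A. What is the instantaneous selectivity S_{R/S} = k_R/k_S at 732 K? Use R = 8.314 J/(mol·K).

0.245

k_R/k_S = (A_R/A_S)·exp[−(E_R−E_S)/(RT)] = (A_R/A_S)·exp[(E_S−E_R)/(RT)].
(E_S−E_R)/(RT) = (104−126)×10³/(8.314×732) = -22000/6086 = -3.615.
k_R/k_S = (7.49×10^12/8.24×10^11)·exp(-3.615) = 9.090 × 0.02692 = 0.245.
Since E_R > E_S, raising the temperature improves selectivity toward R.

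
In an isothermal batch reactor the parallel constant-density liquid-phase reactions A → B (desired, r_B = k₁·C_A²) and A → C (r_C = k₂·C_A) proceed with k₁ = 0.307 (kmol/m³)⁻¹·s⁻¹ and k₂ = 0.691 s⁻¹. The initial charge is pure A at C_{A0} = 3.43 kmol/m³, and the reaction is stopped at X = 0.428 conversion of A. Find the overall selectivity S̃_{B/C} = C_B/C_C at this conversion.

C_A = C_{A0}(1−X) = 1.962 kmol/m³.
Along a PFR/batch, dC_C/dC_A = −r_C/(r_B+r_C) = −k₂/(k₂+k₁·C_A).
Integrating from C_{A0} to C_A: C_C = (0.691/0.307)·ln[(0.691+0.307·3.43)/(0.691+0.307·1.96)] = 2.251·ln(1.744/1.293) = 0.6729 kmol/m³.
Then C_B = (C_{A0}−C_A) − C_C = 1.468 − 0.6729 = 0.7951 kmol/m³.
S̃_{B/C} = C_B/C_C = 0.7951/0.6729 = 1.18.

1.18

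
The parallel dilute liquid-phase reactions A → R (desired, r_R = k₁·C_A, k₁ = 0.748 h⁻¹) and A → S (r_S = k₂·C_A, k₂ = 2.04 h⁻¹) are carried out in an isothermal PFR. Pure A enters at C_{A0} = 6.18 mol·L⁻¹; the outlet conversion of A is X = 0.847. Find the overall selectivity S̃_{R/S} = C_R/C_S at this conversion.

C_A = C_{A0}(1−X) = 0.9455 mol·L⁻¹.
Both paths are first order in A, so the instantaneous fraction to R is constant: dC_R/d(−C_A) = k₁/(k₁+k₂) = 0.2683.
C_R = 0.2683·(C_{A0}−C_A) = 0.2683×5.234 = 1.40 mol·L⁻¹.
C_S = (C_{A0}−C_A)−C_R = 3.830 mol·L⁻¹; S̃_{R/S} = 1.404/3.830 = 0.367.

0.367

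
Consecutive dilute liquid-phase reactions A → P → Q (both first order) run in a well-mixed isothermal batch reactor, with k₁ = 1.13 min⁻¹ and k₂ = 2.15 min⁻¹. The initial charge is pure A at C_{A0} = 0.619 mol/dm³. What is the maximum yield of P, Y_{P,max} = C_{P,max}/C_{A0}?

For a first-order series the maximum intermediate yield is C_{P,max}/C_{A0} = (k₁/k₂)^[k₂/(k₂−k₁)].
= (1.13/2.15)^(2.15/(2.15−1.13)) = (0.5256)^(2.108) = 0.2577.

0.258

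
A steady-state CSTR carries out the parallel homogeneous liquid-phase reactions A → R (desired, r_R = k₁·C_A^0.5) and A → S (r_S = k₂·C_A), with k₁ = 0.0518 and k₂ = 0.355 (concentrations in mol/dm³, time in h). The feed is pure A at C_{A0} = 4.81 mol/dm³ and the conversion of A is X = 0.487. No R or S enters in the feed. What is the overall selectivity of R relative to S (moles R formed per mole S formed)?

0.0929

Exit C_A = C_{A0}(1−X) = 4.81×0.513 = 2.468 mol/dm³.
Rates in a CSTR are evaluated at the outlet concentration: r_R = 0.0518×2.468^0.5 = 0.08137, r_S = 0.355×2.468 = 0.8760.
Overall selectivity = C_R/C_S = r_Rτ/(r_Sτ) = r_R/r_S = 0.0929.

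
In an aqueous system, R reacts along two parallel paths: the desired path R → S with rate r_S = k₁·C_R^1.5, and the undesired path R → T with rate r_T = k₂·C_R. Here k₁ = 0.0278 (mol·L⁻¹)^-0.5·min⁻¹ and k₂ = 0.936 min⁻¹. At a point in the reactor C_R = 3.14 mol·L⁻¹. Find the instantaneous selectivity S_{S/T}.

0.0526

S_{S/T} = r_S/r_T = (k₁·C_R^1.5)/(k₂·C_R) = (k₁/k₂)·C_R^0.5.
= (0.0278×3.140^1.5) / (0.936×3.140) = 0.1547/2.939 = 0.0526.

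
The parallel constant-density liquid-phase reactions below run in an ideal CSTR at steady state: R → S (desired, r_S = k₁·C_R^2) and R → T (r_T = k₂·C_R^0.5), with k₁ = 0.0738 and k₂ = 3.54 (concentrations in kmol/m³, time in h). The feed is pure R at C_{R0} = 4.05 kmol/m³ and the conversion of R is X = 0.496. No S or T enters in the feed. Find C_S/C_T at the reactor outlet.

Exit C_R = C_{R0}(1−X) = 4.05×0.504 = 2.041 kmol/m³.
Rates in a CSTR are evaluated at the outlet concentration: r_S = 0.0738×2.041^2 = 0.3075, r_T = 3.54×2.041^0.5 = 5.058.
Overall selectivity = C_S/C_T = r_Sτ/(r_Tτ) = r_S/r_T = 0.0608.

0.0608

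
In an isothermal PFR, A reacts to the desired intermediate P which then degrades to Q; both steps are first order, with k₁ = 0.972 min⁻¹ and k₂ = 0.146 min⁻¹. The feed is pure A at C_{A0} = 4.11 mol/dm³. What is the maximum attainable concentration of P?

2.94 mol/dm³

At the optimum, C_{P,max}/C_{A0} = (k₁/k₂)^[k₂/(k₂−k₁)].
= (0.972/0.146)^(0.146/(0.146−0.972)) = (6.658)^(-0.1768) = 0.7153.
C_{P,max} = 0.7153×4.11 = 2.94 mol/dm³.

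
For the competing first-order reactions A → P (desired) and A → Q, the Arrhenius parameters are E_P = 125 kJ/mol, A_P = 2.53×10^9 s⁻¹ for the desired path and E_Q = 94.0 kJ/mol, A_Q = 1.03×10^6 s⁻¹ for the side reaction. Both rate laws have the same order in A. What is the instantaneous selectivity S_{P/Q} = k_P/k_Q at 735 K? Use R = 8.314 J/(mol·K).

15.4

With equal orders, S_{P/Q} = k_P/k_Q = (A_P/A_Q)·exp[(E_Q−E_P)/(RT)].
(E_Q−E_P)/(RT) = (94.0−125)×10³/(8.314×735) = -31000/6111 = -5.073.
k_P/k_Q = (2.53×10^9/1.03×10^6)·exp(-5.073) = 2456 × 0.006264 = 15.4.
Since E_P > E_Q, raising the temperature improves selectivity toward P.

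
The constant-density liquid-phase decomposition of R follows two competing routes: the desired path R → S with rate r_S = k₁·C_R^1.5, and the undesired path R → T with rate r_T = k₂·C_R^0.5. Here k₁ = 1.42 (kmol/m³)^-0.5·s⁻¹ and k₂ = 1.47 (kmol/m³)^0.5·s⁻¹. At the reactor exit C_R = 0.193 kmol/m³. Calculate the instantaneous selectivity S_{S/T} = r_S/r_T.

S_{S/T} = r_S/r_T = (k₁·C_R^1.5)/(k₂·C_R^0.5) = (k₁/k₂)·C_R.
= (1.42×0.1930^1.5) / (1.47×0.1930^0.5) = 0.1204/0.6458 = 0.186.
Since the desired path is higher order in R, keeping C_R high (PFR or concentrated feed) favours S.

0.186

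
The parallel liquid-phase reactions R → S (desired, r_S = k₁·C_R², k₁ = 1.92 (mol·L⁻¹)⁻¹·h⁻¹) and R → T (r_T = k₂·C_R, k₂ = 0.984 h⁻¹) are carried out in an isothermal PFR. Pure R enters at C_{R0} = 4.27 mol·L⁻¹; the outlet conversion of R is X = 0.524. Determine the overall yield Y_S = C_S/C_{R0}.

C_R = C_{R0}(1−X) = 2.033 mol·L⁻¹.
Along a PFR/batch, dC_T/dC_R = −r_T/(r_S+r_T) = −k₂/(k₂+k₁·C_R).
Integrating from C_{R0} to C_R: C_T = (0.984/1.92)·ln[(0.984+1.92·4.27)/(0.984+1.92·2.03)] = 0.5125·ln(9.182/4.886) = 0.3233 mol·L⁻¹.
Then C_S = (C_{R0}−C_R) − C_T = 2.237 − 0.3233 = 1.914 mol·L⁻¹.
Y_S = C_S/C_{R0} = 1.914/4.27 = 0.448.

0.448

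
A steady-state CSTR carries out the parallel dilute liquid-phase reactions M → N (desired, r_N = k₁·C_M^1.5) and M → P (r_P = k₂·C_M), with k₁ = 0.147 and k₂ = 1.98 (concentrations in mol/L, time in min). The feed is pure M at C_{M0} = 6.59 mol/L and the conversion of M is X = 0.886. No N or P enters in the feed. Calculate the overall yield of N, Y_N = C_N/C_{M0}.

0.0536

Exit C_M = C_{M0}(1−X) = 6.59×0.114 = 0.7513 mol/L.
A CSTR operates uniformly at the exit composition, giving r_N = 0.09572 and r_P = 1.487 (each k·C_M^n at C_M = 0.7513).
Fraction of consumed M going to N: r_N/(r_N+r_P) = 0.06046.
C_N = 0.06046·C_{M0}·X = 0.06046×6.59×0.886 = 0.353 mol/L; Y_N = C_N/C_{M0} = 0.0536.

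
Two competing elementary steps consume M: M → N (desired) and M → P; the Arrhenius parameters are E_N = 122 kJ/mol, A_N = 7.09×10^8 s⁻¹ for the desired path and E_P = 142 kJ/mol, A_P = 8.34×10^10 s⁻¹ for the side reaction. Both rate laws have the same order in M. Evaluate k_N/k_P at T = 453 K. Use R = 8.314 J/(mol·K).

With equal orders, S_{N/P} = k_N/k_P = (A_N/A_P)·exp[(E_P−E_N)/(RT)].
(E_P−E_N)/(RT) = (142−122)×10³/(8.314×453) = 20000/3766 = 5.310.
k_N/k_P = (7.09×10^8/8.34×10^10)·exp(5.310) = 0.008501 × 202.4 = 1.72.

1.72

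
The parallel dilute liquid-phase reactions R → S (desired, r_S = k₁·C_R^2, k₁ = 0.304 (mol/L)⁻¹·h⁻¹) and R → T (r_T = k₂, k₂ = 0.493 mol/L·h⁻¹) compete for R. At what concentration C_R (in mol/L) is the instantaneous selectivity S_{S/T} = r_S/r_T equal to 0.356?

S_{S/T} = (k₁/k₂)·C_R^2 ⇒ C_R = (S·k₂/k₁)^(0.5).
= (0.356×0.493/0.304)^(0.5) = (0.5773)^(0.5) = 0.760 mol/L.

0.760 mol/L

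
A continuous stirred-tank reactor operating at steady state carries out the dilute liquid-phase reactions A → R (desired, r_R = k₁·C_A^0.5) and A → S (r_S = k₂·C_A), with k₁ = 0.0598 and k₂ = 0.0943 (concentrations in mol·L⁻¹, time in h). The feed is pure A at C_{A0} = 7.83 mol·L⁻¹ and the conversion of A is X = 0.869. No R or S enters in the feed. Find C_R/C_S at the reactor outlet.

Exit C_A = C_{A0}(1−X) = 7.83×0.131 = 1.026 mol·L⁻¹.
In a CSTR the entire volume is at exit conditions, so r_R = 0.0598×1.026^0.5 = 0.06056 and r_S = 0.0943×1.026 = 0.09673.
Overall selectivity = C_R/C_S = r_Rτ/(r_Sτ) = r_R/r_S = 0.626.

0.626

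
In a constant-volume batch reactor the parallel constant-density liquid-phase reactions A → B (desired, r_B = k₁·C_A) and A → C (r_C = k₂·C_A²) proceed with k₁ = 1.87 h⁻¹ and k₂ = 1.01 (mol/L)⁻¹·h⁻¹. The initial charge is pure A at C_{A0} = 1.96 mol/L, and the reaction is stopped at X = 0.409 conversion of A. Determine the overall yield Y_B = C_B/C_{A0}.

C_A = C_{A0}(1−X) = 1.158 mol/L.
Along a PFR/batch, dC_B/dC_A = −r_B/(r_B+r_C) = −k₁/(k₁+k₂·C_A).
Integrating from C_{A0} to C_A: C_B = (1.87/1.01)·ln[(1.87+1.01·1.96)/(1.87+1.01·1.16)] = 1.851·ln(3.850/3.040) = 0.4372 mol/L.
Y_B = C_B/C_{A0} = 0.4372/1.96 = 0.223.

0.223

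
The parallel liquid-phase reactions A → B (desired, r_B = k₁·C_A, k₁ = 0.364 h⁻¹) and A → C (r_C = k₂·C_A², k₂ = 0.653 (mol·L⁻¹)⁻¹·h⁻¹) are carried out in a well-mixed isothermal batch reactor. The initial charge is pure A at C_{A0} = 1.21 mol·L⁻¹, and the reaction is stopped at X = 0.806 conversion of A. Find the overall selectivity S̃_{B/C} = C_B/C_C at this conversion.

0.847

C_A = C_{A0}(1−X) = 0.2347 mol·L⁻¹.
Along a PFR/batch, dC_B/dC_A = −r_B/(r_B+r_C) = −k₁/(k₁+k₂·C_A).
Integrating from C_{A0} to C_A: C_B = (0.364/0.653)·ln[(0.364+0.653·1.21)/(0.364+0.653·0.235)] = 0.5574·ln(1.154/0.5173) = 0.4473 mol·L⁻¹.
C_C = (C_{A0}−C_A)−C_B = 0.5279 mol·L⁻¹; S̃_{B/C} = 0.4473/0.5279 = 0.847.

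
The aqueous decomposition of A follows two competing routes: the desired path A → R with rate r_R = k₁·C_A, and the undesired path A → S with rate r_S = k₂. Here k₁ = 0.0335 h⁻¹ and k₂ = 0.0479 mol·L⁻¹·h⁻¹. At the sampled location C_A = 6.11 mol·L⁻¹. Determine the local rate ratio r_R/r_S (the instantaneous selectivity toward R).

S_{R/S} = r_R/r_S = (k₁·C_A)/(k₂) = (k₁/k₂)·C_A.
= (0.0335×6.110) / (0.0479) = 0.2047/0.04790 = 4.27.
Since the desired path is higher order in A, keeping C_A high (PFR or concentrated feed) favours R.

4.27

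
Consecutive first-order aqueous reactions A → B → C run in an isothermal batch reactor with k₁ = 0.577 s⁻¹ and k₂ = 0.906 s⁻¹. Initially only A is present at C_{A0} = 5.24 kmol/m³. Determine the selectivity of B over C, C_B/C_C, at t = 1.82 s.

For first-order series with pure A initially, C_B(t) = k₁C_{A0}/(k₂−k₁)·(e^(−k₁t) − e^(−k₂t)).
e^(−k₁t) = e^(−0.577×1.82) = e^(−1.050) = 0.3499; e^(−k₂t) = e^(−1.649) = 0.1923.
C_B = 0.577×5.24/(0.906−0.577) × (0.3499−0.1923) = 9.190×0.1576 = 1.449 kmol/m³.
C_A = C_{A0}e^(−k₁t) = 1.833 kmol/m³, so C_C = C_{A0}−C_A−C_B = 1.958 kmol/m³; C_B/C_C = 0.740.

0.740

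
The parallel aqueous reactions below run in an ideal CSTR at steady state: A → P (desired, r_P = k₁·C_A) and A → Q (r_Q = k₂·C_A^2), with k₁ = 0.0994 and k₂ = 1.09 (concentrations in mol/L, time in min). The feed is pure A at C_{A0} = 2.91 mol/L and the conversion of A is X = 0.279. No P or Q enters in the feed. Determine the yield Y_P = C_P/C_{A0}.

0.0116

Exit C_A = C_{A0}(1−X) = 2.91×0.721 = 2.098 mol/L.
Rates in a CSTR are evaluated at the outlet concentration: r_P = 0.0994×2.098 = 0.2086, r_Q = 1.09×2.098^2 = 4.798.
Fraction of consumed A going to P: r_P/(r_P+r_Q) = 0.04165.
C_P = 0.04165·C_{A0}·X = 0.04165×2.91×0.279 = 0.0338 mol/L; Y_P = C_P/C_{A0} = 0.0116.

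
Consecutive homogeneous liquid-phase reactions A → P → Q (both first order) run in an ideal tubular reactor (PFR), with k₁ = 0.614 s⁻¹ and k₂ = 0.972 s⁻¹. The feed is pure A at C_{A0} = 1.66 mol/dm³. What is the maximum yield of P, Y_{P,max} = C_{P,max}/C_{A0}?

0.287

At the optimum, C_{P,max}/C_{A0} = (k₁/k₂)^[k₂/(k₂−k₁)].
= (0.614/0.972)^(0.972/(0.972−0.614)) = (0.6317)^(2.715) = 0.2873.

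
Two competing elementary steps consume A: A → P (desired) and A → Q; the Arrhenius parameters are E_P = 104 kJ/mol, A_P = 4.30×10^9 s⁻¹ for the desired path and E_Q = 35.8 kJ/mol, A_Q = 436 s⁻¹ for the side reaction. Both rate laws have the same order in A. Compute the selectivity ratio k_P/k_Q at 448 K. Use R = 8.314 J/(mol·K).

0.110

With equal orders, S_{P/Q} = k_P/k_Q = (A_P/A_Q)·exp[(E_Q−E_P)/(RT)].
(E_Q−E_P)/(RT) = (35.8−104)×10³/(8.314×448) = -68200/3725 = -18.31.
k_P/k_Q = (4.30×10^9/436)·exp(-18.31) = 9.862×10^6 × 1.117×10^-8 = 0.110.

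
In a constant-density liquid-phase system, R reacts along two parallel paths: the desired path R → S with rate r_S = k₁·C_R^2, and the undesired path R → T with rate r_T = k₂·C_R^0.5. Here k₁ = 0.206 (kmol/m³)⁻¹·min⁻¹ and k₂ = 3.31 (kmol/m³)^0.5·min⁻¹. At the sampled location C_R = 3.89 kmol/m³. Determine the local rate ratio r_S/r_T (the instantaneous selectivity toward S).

0.477

S_{S/T} = r_S/r_T = (k₁·C_R^2)/(k₂·C_R^0.5) = (k₁/k₂)·C_R^1.5.
= (0.206×3.890^2) / (3.31×3.890^0.5) = 3.117/6.528 = 0.477.
Since the desired path is higher order in R, keeping C_R high (PFR or concentrated feed) favours S.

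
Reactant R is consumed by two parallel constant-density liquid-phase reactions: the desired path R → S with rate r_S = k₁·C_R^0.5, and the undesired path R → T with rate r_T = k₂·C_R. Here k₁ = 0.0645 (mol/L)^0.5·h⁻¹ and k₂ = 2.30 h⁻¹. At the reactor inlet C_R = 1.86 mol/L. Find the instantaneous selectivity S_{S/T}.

0.0206

S_{S/T} = r_S/r_T = (k₁·C_R^0.5)/(k₂·C_R) = (k₁/k₂)·C_R^-0.5.
= (0.0645×1.860^0.5) / (2.30×1.860) = 0.08797/4.278 = 0.0206.
The undesired path is higher order in R, so low C_R (CSTR or dilute feed) favours S.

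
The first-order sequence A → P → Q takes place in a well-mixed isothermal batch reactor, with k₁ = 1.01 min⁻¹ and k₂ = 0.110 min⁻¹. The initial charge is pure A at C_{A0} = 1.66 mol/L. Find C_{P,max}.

At the optimum, C_{P,max}/C_{A0} = (k₁/k₂)^[k₂/(k₂−k₁)].
= (1.01/0.110)^(0.110/(0.110−1.01)) = (9.182)^(-0.1222) = 0.7626.
C_{P,max} = 0.7626×1.66 = 1.27 mol/L.

1.27 mol/L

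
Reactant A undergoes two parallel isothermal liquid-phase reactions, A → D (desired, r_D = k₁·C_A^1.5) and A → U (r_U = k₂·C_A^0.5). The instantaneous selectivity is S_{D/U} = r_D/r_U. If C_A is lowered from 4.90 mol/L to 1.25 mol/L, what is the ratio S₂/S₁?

0.255

S_{D/U} = (k₁/k₂)·C_A, so S₂/S₁ = (C_{A,2}/C_{A,1}).
= 1.25/4.90 = 0.255.
Selectivity toward D falls as C_A falls — high-concentration operation is favoured.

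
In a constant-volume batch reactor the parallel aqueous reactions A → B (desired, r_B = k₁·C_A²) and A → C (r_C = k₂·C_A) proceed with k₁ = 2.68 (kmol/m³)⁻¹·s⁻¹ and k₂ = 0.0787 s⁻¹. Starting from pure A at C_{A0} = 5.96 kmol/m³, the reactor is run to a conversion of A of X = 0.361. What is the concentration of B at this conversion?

2.14 kmol/m³

C_A = C_{A0}(1−X) = 3.808 kmol/m³.
Along a PFR/batch, dC_C/dC_A = −r_C/(r_B+r_C) = −k₂/(k₂+k₁·C_A).
Integrating from C_{A0} to C_A: C_C = (0.0787/2.68)·ln[(0.0787+2.68·5.96)/(0.0787+2.68·3.81)] = 0.02937·ln(16.05/10.29) = 0.01307 kmol/m³.
Then C_B = (C_{A0}−C_A) − C_C = 2.152 − 0.01307 = 2.138 kmol/m³.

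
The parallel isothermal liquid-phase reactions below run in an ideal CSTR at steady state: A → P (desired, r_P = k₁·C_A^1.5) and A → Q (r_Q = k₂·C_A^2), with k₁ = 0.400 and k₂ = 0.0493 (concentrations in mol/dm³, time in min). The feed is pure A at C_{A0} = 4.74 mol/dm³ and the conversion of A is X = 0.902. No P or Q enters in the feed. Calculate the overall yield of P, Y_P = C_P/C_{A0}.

Exit C_A = C_{A0}(1−X) = 4.74×0.0980 = 0.4645 mol/dm³.
Rates in a CSTR are evaluated at the outlet concentration: r_P = 0.400×0.4645^1.5 = 0.1266, r_Q = 0.0493×0.4645^2 = 0.01064.
Fraction of consumed A going to P: r_P/(r_P+r_Q) = 0.9225.
C_P = 0.9225·C_{A0}·X = 0.9225×4.74×0.902 = 3.94 mol/dm³; Y_P = C_P/C_{A0} = 0.832.

0.832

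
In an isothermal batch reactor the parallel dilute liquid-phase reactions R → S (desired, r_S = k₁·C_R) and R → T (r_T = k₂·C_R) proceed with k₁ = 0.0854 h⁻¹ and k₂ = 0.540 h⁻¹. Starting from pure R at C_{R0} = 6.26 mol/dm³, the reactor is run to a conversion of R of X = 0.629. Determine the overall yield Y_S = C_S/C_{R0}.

C_R = C_{R0}(1−X) = 2.322 mol/dm³.
Both paths are first order in R, so the instantaneous fraction to S is constant: dC_S/d(−C_R) = k₁/(k₁+k₂) = 0.1366.
C_S = 0.1366·(C_{R0}−C_R) = 0.1366×3.938 = 0.538 mol/dm³.
Y_S = C_S/C_{R0} = 0.5377/6.26 = 0.0859.

0.0859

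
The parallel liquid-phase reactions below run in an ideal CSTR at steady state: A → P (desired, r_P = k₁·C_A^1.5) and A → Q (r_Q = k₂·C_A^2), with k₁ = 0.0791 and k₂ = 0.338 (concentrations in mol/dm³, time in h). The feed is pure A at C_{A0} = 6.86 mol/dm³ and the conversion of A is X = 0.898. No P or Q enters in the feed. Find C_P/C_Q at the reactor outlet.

0.280

Exit C_A = C_{A0}(1−X) = 6.86×0.102 = 0.6997 mol/dm³.
In a CSTR the entire volume is at exit conditions, so r_P = 0.0791×0.6997^1.5 = 0.04630 and r_Q = 0.338×0.6997^2 = 0.1655.
Overall selectivity = C_P/C_Q = r_Pτ/(r_Qτ) = r_P/r_Q = 0.280.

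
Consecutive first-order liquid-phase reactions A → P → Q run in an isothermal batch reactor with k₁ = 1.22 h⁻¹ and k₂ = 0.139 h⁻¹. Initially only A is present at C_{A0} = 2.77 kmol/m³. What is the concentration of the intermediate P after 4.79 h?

1.60 kmol/m³

Solving the coupled first-order balances gives C_P(t) = [k₁/(k₂−k₁)]·C_{A0}·(e^(−k₁t) − e^(−k₂t)).
e^(−k₁t) = e^(−1.22×4.79) = e^(−5.844) = 0.002898; e^(−k₂t) = e^(−0.6658) = 0.5139.
C_P = 1.22×2.77/(0.139−1.22) × (0.002898−0.5139) = (-3.126)×(-0.5110) = 1.597 kmol/m³.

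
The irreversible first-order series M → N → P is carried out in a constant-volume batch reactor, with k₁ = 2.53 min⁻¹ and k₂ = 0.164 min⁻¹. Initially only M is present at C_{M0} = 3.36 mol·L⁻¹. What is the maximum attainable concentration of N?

2.78 mol·L⁻¹

For a first-order series the maximum intermediate yield is C_{N,max}/C_{M0} = (k₁/k₂)^[k₂/(k₂−k₁)].
= (2.53/0.164)^(0.164/(0.164−2.53)) = (15.43)^(-0.06932) = 0.8272.
C_{N,max} = 0.8272×3.36 = 2.78 mol·L⁻¹.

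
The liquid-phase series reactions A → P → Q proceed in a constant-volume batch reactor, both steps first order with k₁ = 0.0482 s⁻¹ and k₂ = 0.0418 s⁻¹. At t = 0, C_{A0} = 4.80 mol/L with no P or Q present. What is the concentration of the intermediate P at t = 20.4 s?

1.89 mol/L

Solving the coupled first-order balances gives C_P(t) = [k₁/(k₂−k₁)]·C_{A0}·(e^(−k₁t) − e^(−k₂t)).
e^(−k₁t) = e^(−0.0482×20.4) = e^(−0.9833) = 0.3741; e^(−k₂t) = e^(−0.8527) = 0.4263.
C_P = 0.0482×4.80/(0.0418−0.0482) × (0.3741−0.4263) = (-36.15)×(-0.05217) = 1.886 mol/L.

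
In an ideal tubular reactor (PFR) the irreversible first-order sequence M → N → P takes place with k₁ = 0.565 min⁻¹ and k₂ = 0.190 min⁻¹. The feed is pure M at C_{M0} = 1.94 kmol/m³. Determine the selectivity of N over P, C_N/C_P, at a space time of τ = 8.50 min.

0.408

Solving the coupled first-order balances gives C_N(τ) = [k₁/(k₂−k₁)]·C_{M0}·(e^(−k₁τ) − e^(−k₂τ)).
e^(−k₁τ) = e^(−0.565×8.50) = e^(−4.802) = 0.008209; e^(−k₂τ) = e^(−1.615) = 0.1989.
C_N = 0.565×1.94/(0.190−0.565) × (0.008209−0.1989) = (-2.923)×(-0.1907) = 0.5573 kmol/m³.
C_M = C_{M0}e^(−k₁τ) = 0.01593 kmol/m³, so C_P = C_{M0}−C_M−C_N = 1.367 kmol/m³; C_N/C_P = 0.408.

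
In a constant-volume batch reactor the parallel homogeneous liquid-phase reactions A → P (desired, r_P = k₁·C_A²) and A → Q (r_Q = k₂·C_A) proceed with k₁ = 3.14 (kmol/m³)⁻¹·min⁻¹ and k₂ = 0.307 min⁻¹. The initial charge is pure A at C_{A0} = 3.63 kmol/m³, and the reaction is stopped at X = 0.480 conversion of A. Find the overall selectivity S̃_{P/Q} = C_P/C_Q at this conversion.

C_A = C_{A0}(1−X) = 1.888 kmol/m³.
Along a PFR/batch, dC_Q/dC_A = −r_Q/(r_P+r_Q) = −k₂/(k₂+k₁·C_A).
Integrating from C_{A0} to C_A: C_Q = (0.307/3.14)·ln[(0.307+3.14·3.63)/(0.307+3.14·1.89)] = 0.09777·ln(11.71/6.234) = 0.06160 kmol/m³.
Then C_P = (C_{A0}−C_A) − C_Q = 1.742 − 0.06160 = 1.681 kmol/m³.
S̃_{P/Q} = C_P/C_Q = 1.681/0.06160 = 27.3.

27.3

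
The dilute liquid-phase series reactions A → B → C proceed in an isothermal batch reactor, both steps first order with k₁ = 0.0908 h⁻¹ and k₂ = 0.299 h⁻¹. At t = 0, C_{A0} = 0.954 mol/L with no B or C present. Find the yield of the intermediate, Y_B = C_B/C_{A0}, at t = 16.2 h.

0.0967

Solving the coupled first-order balances gives C_B(t) = [k₁/(k₂−k₁)]·C_{A0}·(e^(−k₁t) − e^(−k₂t)).
e^(−k₁t) = e^(−0.0908×16.2) = e^(−1.471) = 0.2297; e^(−k₂t) = e^(−4.844) = 0.007877.
C_B = 0.0908×0.954/(0.299−0.0908) × (0.2297−0.007877) = 0.4161×0.2218 = 0.09229 mol/L.
Y_B = C_B/C_{A0} = 0.09229/0.954 = 0.0967.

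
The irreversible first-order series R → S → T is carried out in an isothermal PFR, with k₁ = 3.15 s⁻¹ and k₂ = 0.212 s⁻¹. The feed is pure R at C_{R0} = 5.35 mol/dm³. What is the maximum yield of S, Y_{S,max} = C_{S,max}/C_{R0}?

0.823

Evaluating C_S at τ_opt = ln(k₂/k₁)/(k₂−k₁) gives C_{S,max}/C_{R0} = (k₁/k₂)^[k₂/(k₂−k₁)].
= (3.15/0.212)^(0.212/(0.212−3.15)) = (14.86)^(-0.07216) = 0.8231.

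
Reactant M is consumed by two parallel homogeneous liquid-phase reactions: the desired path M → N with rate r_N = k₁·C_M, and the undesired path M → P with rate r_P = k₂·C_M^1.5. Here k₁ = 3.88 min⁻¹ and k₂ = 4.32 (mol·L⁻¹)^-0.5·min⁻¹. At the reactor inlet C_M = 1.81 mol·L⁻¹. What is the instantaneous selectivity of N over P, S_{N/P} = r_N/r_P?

0.668

S_{N/P} = r_N/r_P = (k₁·C_M)/(k₂·C_M^1.5) = (k₁/k₂)·C_M^-0.5.
= (3.88×1.810) / (4.32×1.810^1.5) = 7.023/10.52 = 0.668.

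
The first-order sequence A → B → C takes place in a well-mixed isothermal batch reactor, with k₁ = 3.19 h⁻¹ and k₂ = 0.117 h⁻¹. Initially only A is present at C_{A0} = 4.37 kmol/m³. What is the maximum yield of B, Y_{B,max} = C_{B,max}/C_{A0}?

For a first-order series the maximum intermediate yield is C_{B,max}/C_{A0} = (k₁/k₂)^[k₂/(k₂−k₁)].
= (3.19/0.117)^(0.117/(0.117−3.19)) = (27.26)^(-0.03807) = 0.8817.

0.882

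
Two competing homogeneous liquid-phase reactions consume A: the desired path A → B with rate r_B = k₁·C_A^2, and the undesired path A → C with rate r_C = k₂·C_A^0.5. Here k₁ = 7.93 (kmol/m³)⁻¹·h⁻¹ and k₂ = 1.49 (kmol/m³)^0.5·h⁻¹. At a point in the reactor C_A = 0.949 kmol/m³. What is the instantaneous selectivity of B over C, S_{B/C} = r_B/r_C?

S_{B/C} = r_B/r_C = (k₁·C_A^2)/(k₂·C_A^0.5) = (k₁/k₂)·C_A^1.5.
= (7.93×0.9490^2) / (1.49×0.9490^0.5) = 7.142/1.452 = 4.92.
Since the desired path is higher order in A, keeping C_A high (PFR or concentrated feed) favours B.

4.92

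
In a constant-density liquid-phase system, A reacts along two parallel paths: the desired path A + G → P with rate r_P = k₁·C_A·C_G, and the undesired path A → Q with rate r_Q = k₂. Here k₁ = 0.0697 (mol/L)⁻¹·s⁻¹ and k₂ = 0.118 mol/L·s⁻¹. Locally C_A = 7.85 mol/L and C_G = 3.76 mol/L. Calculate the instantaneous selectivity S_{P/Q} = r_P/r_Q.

17.4

S_{P/Q} = r_P/r_Q = (k₁·C_A·C_G)/(k₂) = (k₁/k₂)·C_A·C_G.
= (0.0697×7.850×3.760) / (0.118) = 2.057/0.1180 = 17.4.
Since the desired path is higher order in A, keeping C_A high (PFR or concentrated feed) favours P.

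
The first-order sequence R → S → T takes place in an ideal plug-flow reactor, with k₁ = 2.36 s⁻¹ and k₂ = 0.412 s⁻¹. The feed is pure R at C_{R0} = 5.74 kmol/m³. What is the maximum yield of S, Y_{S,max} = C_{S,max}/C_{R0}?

For a first-order series the maximum intermediate yield is C_{S,max}/C_{R0} = (k₁/k₂)^[k₂/(k₂−k₁)].
= (2.36/0.412)^(0.412/(0.412−2.36)) = (5.728)^(-0.2115) = 0.6913.

0.691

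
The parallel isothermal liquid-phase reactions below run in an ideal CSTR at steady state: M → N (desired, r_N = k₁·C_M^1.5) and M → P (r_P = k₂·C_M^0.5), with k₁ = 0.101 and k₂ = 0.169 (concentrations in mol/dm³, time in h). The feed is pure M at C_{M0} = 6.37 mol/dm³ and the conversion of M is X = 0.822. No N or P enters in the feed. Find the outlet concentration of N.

2.11 mol/dm³

Exit C_M = C_{M0}(1−X) = 6.37×0.178 = 1.134 mol/dm³.
In a CSTR the entire volume is at exit conditions, so r_N = 0.101×1.134^1.5 = 0.1219 and r_P = 0.169×1.134^0.5 = 0.1800.
Fraction of consumed M going to N: r_N/(r_N+r_P) = 0.4039.
C_N = 0.4039·C_{M0}·X = 0.4039×6.37×0.822 = 2.11 mol/dm³.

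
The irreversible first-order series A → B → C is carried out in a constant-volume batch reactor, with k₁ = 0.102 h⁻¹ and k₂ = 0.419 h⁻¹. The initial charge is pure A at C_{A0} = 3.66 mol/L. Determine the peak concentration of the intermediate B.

For a first-order series the maximum intermediate yield is C_{B,max}/C_{A0} = (k₁/k₂)^[k₂/(k₂−k₁)].
= (0.102/0.419)^(0.419/(0.419−0.102)) = (0.2434)^(1.322) = 0.1545.
C_{B,max} = 0.1545×3.66 = 0.565 mol/L.

0.565 mol/L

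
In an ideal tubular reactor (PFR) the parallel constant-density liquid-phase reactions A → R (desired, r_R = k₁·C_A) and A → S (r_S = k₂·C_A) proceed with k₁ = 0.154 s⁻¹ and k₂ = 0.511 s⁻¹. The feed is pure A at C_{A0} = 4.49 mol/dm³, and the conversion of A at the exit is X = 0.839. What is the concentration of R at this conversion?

C_A = C_{A0}(1−X) = 0.7229 mol/dm³.
Both paths are first order in A, so the instantaneous fraction to R is constant: dC_R/d(−C_A) = k₁/(k₁+k₂) = 0.2316.
C_R = 0.2316·(C_{A0}−C_A) = 0.2316×3.767 = 0.872 mol/dm³.

0.872 mol/dm³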